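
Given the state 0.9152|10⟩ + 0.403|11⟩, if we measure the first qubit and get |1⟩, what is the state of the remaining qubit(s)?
0.9152|0⟩ + 0.403|1⟩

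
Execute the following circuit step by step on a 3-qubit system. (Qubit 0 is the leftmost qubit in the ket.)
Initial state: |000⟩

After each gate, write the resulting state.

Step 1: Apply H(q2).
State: 1/√2|000⟩ + 1/√2|001⟩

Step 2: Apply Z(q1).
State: 1/√2|000⟩ + 1/√2|001⟩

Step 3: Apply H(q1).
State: 1/2|000⟩ + 1/2|001⟩ + 1/2|010⟩ + 1/2|011⟩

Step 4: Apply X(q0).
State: 1/2|100⟩ + 1/2|101⟩ + 1/2|110⟩ + 1/2|111⟩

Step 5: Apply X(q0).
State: 1/2|000⟩ + 1/2|001⟩ + 1/2|010⟩ + 1/2|011⟩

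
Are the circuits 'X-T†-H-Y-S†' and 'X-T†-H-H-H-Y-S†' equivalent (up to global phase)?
Yes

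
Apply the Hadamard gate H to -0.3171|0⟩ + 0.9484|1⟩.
0.4464|0⟩ - 0.8948|1⟩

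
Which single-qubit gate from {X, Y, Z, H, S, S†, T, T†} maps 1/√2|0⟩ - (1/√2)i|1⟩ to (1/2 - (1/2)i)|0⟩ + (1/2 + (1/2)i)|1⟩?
H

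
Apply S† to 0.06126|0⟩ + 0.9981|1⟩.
0.06126|0⟩ - 0.9981i|1⟩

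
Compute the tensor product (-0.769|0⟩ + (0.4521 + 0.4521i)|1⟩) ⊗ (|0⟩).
-0.769|00⟩ + (0.4521 + 0.4521i)|10⟩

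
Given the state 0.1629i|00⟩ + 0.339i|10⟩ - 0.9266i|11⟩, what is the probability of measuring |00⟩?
0.02654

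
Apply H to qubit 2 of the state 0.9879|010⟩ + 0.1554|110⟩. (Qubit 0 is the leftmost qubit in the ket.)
0.6986|010⟩ + 0.6986|011⟩ + 0.1099|110⟩ + 0.1099|111⟩

H on qubit 2 mixes each pair of kets that differ only in qubit 2: amplitudes (a, b) of (|…0…⟩, |…1…⟩) become ((a + b)/√2, (a − b)/√2). Kets absent from the input have amplitude 0.
(|010⟩, |011⟩): (a, b) = (0.9879, 0) → (0.6986, 0.6986)
(|110⟩, |111⟩): (a, b) = (0.1554, 0) → (0.1099, 0.1099)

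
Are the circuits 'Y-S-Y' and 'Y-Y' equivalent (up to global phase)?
No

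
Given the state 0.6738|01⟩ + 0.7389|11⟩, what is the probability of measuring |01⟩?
0.454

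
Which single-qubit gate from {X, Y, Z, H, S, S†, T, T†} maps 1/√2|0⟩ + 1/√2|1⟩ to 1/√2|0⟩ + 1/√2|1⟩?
X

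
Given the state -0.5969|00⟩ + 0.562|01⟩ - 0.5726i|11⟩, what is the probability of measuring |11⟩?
0.3279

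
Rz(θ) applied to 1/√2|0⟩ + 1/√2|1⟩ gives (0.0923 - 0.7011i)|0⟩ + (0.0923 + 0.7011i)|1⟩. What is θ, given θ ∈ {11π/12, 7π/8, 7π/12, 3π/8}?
11π/12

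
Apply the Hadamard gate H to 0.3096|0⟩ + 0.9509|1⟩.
0.8913|0⟩ - 0.4535|1⟩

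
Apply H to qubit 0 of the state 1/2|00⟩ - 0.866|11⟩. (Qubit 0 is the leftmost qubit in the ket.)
1/√8|00⟩ - 0.6124|01⟩ + 1/√8|10⟩ + 0.6124|11⟩

H on qubit 0 mixes each pair of kets that differ only in qubit 0: amplitudes (a, b) of (|…0…⟩, |…1…⟩) become ((a + b)/√2, (a − b)/√2). Kets absent from the input have amplitude 0.
(|00⟩, |10⟩): (a, b) = (1/2, 0) → (1/√8, 1/√8)
(|01⟩, |11⟩): (a, b) = (0, -0.866) → (-0.6124, 0.6124)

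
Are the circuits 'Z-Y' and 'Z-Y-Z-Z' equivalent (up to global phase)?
Yes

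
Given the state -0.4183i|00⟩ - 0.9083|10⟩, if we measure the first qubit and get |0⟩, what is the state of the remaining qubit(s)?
-i|0⟩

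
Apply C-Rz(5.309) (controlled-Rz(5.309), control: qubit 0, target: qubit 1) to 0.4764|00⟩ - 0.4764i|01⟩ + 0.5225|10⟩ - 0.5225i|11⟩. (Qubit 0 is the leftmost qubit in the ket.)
0.4764|00⟩ - 0.4764i|01⟩ + (-0.4617 - 0.2446i)|10⟩ + (0.2446 + 0.4617i)|11⟩

C-Rz(5.309) leaves the control-|0⟩ kets |00⟩, |01⟩ unchanged and applies Rz(5.309) to qubit 1 on the control-|1⟩ pair (|10⟩, |11⟩).
Rz(5.309) = [[e^(−iθ/2), 0], [0, e^(iθ/2)]] with e^(±iθ/2) = cos(θ/2) ± i·sin(θ/2); θ = 5.309, cos(θ/2) ≈ -0.883697, sin(θ/2) ≈ 0.468059.
With a = amp(|10⟩) = 0.5225 and b = amp(|11⟩) = -0.5225i:
new amp(|10⟩) = (-0.883697 - 0.468059i)·a = (-0.4617 - 0.2446i)
new amp(|11⟩) = (-0.883697 + 0.468059i)·b = (0.2446 + 0.4617i)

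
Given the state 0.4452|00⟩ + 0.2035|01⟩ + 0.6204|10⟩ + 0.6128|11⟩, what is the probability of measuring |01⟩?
0.04141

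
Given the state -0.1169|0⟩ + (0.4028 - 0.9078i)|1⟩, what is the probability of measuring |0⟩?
0.01367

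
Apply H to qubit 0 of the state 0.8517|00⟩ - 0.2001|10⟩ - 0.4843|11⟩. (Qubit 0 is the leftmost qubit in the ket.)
0.4608|00⟩ - 0.3425|01⟩ + 0.7437|10⟩ + 0.3425|11⟩

H on qubit 0 mixes each pair of kets that differ only in qubit 0: amplitudes (a, b) of (|…0…⟩, |…1…⟩) become ((a + b)/√2, (a − b)/√2). Kets absent from the input have amplitude 0.
(|00⟩, |10⟩): (a, b) = (0.8517, -0.2001) → (0.4608, 0.7437)
(|01⟩, |11⟩): (a, b) = (0, -0.4843) → (-0.3425, 0.3425)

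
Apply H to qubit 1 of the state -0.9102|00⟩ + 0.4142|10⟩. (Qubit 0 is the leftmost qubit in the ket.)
-0.6436|00⟩ - 0.6436|01⟩ + 0.2929|10⟩ + 0.2929|11⟩

H on qubit 1 mixes each pair of kets that differ only in qubit 1: amplitudes (a, b) of (|…0…⟩, |…1…⟩) become ((a + b)/√2, (a − b)/√2). Kets absent from the input have amplitude 0.
(|00⟩, |01⟩): (a, b) = (-0.9102, 0) → (-0.6436, -0.6436)
(|10⟩, |11⟩): (a, b) = (0.4142, 0) → (0.2929, 0.2929)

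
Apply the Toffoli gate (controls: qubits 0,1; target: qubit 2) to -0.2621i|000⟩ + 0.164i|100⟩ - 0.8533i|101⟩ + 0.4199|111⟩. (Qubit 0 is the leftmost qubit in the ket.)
-0.2621i|000⟩ + 0.164i|100⟩ - 0.8533i|101⟩ + 0.4199|110⟩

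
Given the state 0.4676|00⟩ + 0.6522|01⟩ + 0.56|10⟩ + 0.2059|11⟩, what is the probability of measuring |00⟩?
0.2186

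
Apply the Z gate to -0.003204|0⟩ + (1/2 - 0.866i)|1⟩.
-0.003204|0⟩ + (-1/2 + 0.866i)|1⟩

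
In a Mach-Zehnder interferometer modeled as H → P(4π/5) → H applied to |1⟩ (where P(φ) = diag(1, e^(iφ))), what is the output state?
(0.9045 - 0.2939i)|0⟩ + (0.09549 + 0.2939i)|1⟩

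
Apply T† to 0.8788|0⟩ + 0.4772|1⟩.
0.8788|0⟩ + (0.3374 - 0.3374i)|1⟩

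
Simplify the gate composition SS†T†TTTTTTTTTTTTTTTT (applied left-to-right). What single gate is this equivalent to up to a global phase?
T†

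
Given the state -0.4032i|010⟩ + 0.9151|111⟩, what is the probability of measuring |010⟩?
0.1626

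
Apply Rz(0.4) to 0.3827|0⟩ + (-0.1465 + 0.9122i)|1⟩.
(0.3751 - 0.07603i)|0⟩ + (-0.3248 + 0.8649i)|1⟩

Rz(0.4) = [[e^(−iθ/2), 0], [0, e^(iθ/2)]] with e^(±iθ/2) = cos(θ/2) ± i·sin(θ/2); θ = 0.4, cos(θ/2) ≈ 0.980067, sin(θ/2) ≈ 0.198669.
With a = amp(|0⟩) = 0.3827 and b = amp(|1⟩) = (-0.1465 + 0.9122i):
new amp(|0⟩) = (0.980067 - 0.198669i)·a = (0.3751 - 0.07603i)
new amp(|1⟩) = (0.980067 + 0.198669i)·b = (-0.3248 + 0.8649i)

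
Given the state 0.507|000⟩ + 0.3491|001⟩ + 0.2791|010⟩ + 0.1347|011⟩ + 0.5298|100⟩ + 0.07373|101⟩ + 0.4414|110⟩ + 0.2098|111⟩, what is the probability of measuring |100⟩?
0.2807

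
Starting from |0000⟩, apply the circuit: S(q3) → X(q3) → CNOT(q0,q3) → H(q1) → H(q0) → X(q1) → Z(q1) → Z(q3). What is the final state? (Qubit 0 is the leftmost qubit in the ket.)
-1/2|0001⟩ + 1/2|0101⟩ - 1/2|1001⟩ + 1/2|1101⟩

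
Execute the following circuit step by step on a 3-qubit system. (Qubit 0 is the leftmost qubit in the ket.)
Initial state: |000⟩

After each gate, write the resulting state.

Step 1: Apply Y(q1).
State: i|010⟩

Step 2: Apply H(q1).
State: (1/√2)i|000⟩ - (1/√2)i|010⟩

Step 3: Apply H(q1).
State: i|010⟩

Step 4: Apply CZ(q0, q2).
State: i|010⟩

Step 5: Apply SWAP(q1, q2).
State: i|001⟩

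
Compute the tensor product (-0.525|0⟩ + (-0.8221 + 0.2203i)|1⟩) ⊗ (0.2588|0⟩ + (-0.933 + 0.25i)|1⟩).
-0.1359|00⟩ + (0.4898 - 0.1313i)|01⟩ + (-0.2128 + 0.05701i)|10⟩ + (0.7119 - 0.4111i)|11⟩

amp(|b₁b₂…⟩) = product of the factor amplitudes for bits b₁, b₂, …; only kets whose every factor amplitude is nonzero survive.
|00⟩: (-0.525)(0.2588) = -0.1359
|01⟩: (-0.525)(-0.933 + 0.25i) = (0.4898 - 0.1313i)
|10⟩: (-0.8221 + 0.2203i)(0.2588) = (-0.2128 + 0.05701i)
|11⟩: (-0.8221 + 0.2203i)(-0.933 + 0.25i) = (0.7119 - 0.4111i)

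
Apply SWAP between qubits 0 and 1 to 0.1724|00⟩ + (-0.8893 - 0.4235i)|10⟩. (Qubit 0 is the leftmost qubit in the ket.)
0.1724|00⟩ + (-0.8893 - 0.4235i)|01⟩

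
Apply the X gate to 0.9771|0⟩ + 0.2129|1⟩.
0.2129|0⟩ + 0.9771|1⟩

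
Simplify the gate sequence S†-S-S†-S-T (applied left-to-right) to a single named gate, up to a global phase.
T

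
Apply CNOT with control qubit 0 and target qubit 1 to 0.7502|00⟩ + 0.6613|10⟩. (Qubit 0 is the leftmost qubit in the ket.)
0.7502|00⟩ + 0.6613|11⟩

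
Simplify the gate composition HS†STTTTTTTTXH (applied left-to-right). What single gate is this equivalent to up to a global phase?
Z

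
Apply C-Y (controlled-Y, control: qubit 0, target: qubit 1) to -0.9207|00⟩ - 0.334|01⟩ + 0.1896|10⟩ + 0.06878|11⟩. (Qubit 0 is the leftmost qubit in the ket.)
-0.9207|00⟩ - 0.334|01⟩ - 0.06878i|10⟩ + 0.1896i|11⟩

C-Y leaves the control-|0⟩ kets |00⟩, |01⟩ unchanged and applies Y to qubit 1 on the control-|1⟩ pair (|10⟩, |11⟩).
Y = [[0, -i], [i, 0]].
With a = amp(|10⟩) = 0.1896 and b = amp(|11⟩) = 0.06878:
new amp(|10⟩) = (-i)·b = -0.06878i
new amp(|11⟩) = (i)·a = 0.1896i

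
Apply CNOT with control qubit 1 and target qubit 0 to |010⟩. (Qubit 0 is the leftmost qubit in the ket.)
|110⟩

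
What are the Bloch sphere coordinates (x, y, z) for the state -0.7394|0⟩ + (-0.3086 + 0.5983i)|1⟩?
(0.4564, -0.8848, 0.09352)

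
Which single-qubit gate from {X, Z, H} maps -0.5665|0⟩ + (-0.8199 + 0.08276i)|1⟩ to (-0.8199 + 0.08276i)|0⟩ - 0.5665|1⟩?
X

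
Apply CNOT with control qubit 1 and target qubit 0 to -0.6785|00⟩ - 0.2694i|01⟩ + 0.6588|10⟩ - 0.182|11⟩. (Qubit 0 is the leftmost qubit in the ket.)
-0.6785|00⟩ - 0.182|01⟩ + 0.6588|10⟩ - 0.2694i|11⟩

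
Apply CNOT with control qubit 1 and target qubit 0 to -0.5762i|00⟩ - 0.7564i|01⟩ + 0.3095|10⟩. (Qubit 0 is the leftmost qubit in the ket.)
-0.5762i|00⟩ + 0.3095|10⟩ - 0.7564i|11⟩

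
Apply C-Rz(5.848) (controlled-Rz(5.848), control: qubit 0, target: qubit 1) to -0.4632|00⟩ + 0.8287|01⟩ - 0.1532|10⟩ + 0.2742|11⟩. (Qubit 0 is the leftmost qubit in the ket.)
-0.4632|00⟩ + 0.8287|01⟩ + (0.1496 + 0.03307i)|10⟩ + (-0.2677 + 0.05919i)|11⟩

C-Rz(5.848) leaves the control-|0⟩ kets |00⟩, |01⟩ unchanged and applies Rz(5.848) to qubit 1 on the control-|1⟩ pair (|10⟩, |11⟩).
Rz(5.848) = [[e^(−iθ/2), 0], [0, e^(iθ/2)]] with e^(±iθ/2) = cos(θ/2) ± i·sin(θ/2); θ = 5.848, cos(θ/2) ≈ -0.97642, sin(θ/2) ≈ 0.21588.
With a = amp(|10⟩) = -0.1532 and b = amp(|11⟩) = 0.2742:
new amp(|10⟩) = (-0.97642 - 0.21588i)·a = (0.1496 + 0.03307i)
new amp(|11⟩) = (-0.97642 + 0.21588i)·b = (-0.2677 + 0.05919i)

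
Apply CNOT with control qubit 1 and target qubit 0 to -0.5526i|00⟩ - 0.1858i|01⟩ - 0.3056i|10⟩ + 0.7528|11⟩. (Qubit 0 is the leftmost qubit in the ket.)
-0.5526i|00⟩ + 0.7528|01⟩ - 0.3056i|10⟩ - 0.1858i|11⟩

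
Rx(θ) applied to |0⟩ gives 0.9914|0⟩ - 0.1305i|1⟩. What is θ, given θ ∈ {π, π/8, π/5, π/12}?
π/12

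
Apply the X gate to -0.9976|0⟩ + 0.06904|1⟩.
0.06904|0⟩ - 0.9976|1⟩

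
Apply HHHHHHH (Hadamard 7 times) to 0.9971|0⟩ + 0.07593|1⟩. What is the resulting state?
0.7587|0⟩ + 0.6514|1⟩

H² = I, so H^7 = H: a single Hadamard. With (a, b) = (0.9971, 0.07593), H gives ((a + b)/√2, (a − b)/√2) = (0.7587, 0.6514).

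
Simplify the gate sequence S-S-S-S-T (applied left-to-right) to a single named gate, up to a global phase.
T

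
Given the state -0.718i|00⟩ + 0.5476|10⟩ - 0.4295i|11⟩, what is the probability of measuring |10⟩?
0.2999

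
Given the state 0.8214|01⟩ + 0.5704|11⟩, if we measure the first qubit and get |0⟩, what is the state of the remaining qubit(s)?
|1⟩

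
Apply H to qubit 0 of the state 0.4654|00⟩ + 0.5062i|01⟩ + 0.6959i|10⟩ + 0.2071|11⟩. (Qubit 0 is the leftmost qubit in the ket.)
(0.3291 + 0.4921i)|00⟩ + (0.1464 + 0.3579i)|01⟩ + (0.3291 - 0.4921i)|10⟩ + (-0.1464 + 0.3579i)|11⟩

H on qubit 0 mixes each pair of kets that differ only in qubit 0: amplitudes (a, b) of (|…0…⟩, |…1…⟩) become ((a + b)/√2, (a − b)/√2). Kets absent from the input have amplitude 0.
(|00⟩, |10⟩): (a, b) = (0.4654, 0.6959i) → ((0.3291 + 0.4921i), (0.3291 - 0.4921i))
(|01⟩, |11⟩): (a, b) = (0.5062i, 0.2071) → ((0.1464 + 0.3579i), (-0.1464 + 0.3579i))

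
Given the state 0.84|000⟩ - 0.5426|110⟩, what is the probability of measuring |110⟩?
0.2944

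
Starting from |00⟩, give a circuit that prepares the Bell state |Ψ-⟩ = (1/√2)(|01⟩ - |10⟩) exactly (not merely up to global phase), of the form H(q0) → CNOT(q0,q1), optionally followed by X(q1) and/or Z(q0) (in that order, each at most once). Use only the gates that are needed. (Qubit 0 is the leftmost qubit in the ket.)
H(q0) → CNOT(q0,q1) → X(q1) → Z(q0)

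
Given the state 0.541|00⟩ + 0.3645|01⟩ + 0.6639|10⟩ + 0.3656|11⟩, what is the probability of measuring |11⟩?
0.1337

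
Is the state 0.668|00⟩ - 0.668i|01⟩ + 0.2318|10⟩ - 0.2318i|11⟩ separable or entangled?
Separable

Writing the state as a|00⟩ + b|01⟩ + c|10⟩ + d|11⟩, it is a product state iff ad − bc = 0.
Here (a, b, c, d) = (0.668, -0.668i, 0.2318, -0.2318i): ad − bc = (0.668)(-0.2318i) − (-0.668i)(0.2318) = 0, so the state is separable.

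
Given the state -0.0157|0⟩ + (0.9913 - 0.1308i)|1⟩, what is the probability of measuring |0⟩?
0.0002465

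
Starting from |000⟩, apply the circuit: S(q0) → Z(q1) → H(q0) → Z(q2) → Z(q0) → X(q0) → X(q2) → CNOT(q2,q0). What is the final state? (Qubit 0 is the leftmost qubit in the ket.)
1/√2|001⟩ - 1/√2|101⟩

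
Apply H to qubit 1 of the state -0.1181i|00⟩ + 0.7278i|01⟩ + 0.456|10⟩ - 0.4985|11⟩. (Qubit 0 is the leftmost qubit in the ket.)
0.4311i|00⟩ - 0.5981i|01⟩ - 0.03005|10⟩ + 0.6749|11⟩

H on qubit 1 mixes each pair of kets that differ only in qubit 1: amplitudes (a, b) of (|…0…⟩, |…1…⟩) become ((a + b)/√2, (a − b)/√2). Kets absent from the input have amplitude 0.
(|00⟩, |01⟩): (a, b) = (-0.1181i, 0.7278i) → (0.4311i, -0.5981i)
(|10⟩, |11⟩): (a, b) = (0.456, -0.4985) → (-0.03005, 0.6749)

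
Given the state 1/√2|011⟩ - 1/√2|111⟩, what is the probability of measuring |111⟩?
1/2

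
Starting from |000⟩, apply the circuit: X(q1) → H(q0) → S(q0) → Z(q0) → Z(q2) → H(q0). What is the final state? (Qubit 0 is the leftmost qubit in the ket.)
(1/2 - (1/2)i)|010⟩ + (1/2 + (1/2)i)|110⟩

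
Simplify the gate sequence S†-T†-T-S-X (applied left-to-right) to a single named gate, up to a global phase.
X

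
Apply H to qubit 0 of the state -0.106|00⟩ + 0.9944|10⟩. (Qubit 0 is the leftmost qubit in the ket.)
0.6282|00⟩ - 0.7781|10⟩

H on qubit 0 mixes each pair of kets that differ only in qubit 0: amplitudes (a, b) of (|…0…⟩, |…1…⟩) become ((a + b)/√2, (a − b)/√2). Kets absent from the input have amplitude 0.
(|00⟩, |10⟩): (a, b) = (-0.106, 0.9944) → (0.6282, -0.7781)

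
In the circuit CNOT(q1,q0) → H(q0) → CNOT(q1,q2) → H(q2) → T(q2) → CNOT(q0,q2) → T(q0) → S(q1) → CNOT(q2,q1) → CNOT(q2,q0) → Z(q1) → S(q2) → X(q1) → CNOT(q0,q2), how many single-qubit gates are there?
8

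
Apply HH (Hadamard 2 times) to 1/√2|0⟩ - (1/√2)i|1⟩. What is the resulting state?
1/√2|0⟩ - (1/√2)i|1⟩

H² = I, so an even number of Hadamards cancels: H^2 = I and the state is unchanged.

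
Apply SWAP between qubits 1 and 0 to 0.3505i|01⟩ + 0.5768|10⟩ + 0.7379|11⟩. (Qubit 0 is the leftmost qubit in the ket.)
0.5768|01⟩ + 0.3505i|10⟩ + 0.7379|11⟩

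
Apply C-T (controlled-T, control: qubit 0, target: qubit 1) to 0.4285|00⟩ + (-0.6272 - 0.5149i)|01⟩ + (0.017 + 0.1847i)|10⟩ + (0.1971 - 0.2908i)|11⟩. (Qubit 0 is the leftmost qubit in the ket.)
0.4285|00⟩ + (-0.6272 - 0.5149i)|01⟩ + (0.017 + 0.1847i)|10⟩ + (0.345 - 0.06626i)|11⟩

C-T leaves the control-|0⟩ kets |00⟩, |01⟩ unchanged and applies T to qubit 1 on the control-|1⟩ pair (|10⟩, |11⟩).
T = [[1, 0], [0, (1/√2 + (1/√2)i)]].
With a = amp(|10⟩) = (0.017 + 0.1847i) and b = amp(|11⟩) = (0.1971 - 0.2908i):
new amp(|10⟩) = (1)·a = (0.017 + 0.1847i)
new amp(|11⟩) = (1/√2 + (1/√2)i)·b = (0.345 - 0.06626i)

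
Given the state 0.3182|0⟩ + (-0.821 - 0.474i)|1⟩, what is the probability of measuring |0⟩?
0.1013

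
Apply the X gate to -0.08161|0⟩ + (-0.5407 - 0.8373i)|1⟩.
(-0.5407 - 0.8373i)|0⟩ - 0.08161|1⟩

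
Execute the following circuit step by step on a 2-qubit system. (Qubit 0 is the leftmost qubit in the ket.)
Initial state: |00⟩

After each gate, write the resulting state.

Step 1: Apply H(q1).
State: 1/√2|00⟩ + 1/√2|01⟩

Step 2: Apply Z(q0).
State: 1/√2|00⟩ + 1/√2|01⟩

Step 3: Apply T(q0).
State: 1/√2|00⟩ + 1/√2|01⟩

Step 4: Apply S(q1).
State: 1/√2|00⟩ + (1/√2)i|01⟩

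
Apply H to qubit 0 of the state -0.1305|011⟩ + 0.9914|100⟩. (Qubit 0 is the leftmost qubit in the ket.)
0.701|000⟩ - 0.09228|011⟩ - 0.701|100⟩ - 0.09228|111⟩

H on qubit 0 mixes each pair of kets that differ only in qubit 0: amplitudes (a, b) of (|…0…⟩, |…1…⟩) become ((a + b)/√2, (a − b)/√2). Kets absent from the input have amplitude 0.
(|000⟩, |100⟩): (a, b) = (0, 0.9914) → (0.701, -0.701)
(|011⟩, |111⟩): (a, b) = (-0.1305, 0) → (-0.09228, -0.09228)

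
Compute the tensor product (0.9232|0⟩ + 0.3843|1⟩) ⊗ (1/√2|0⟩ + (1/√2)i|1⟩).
0.6528|00⟩ + 0.6528i|01⟩ + 0.2717|10⟩ + 0.2717i|11⟩

amp(|b₁b₂…⟩) = product of the factor amplitudes for bits b₁, b₂, …; only kets whose every factor amplitude is nonzero survive.
|00⟩: (0.9232)(1/√2) = 0.6528
|01⟩: (0.9232)((1/√2)i) = 0.6528i
|10⟩: (0.3843)(1/√2) = 0.2717
|11⟩: (0.3843)((1/√2)i) = 0.2717i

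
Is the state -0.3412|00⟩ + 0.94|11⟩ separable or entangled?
Entangled

Writing the state as a|00⟩ + b|01⟩ + c|10⟩ + d|11⟩, it is a product state iff ad − bc = 0.
Here (a, b, c, d) = (-0.3412, 0, 0, 0.94): ad − bc = (-0.3412)(0.94) − (0)(0) = -0.3207 ≠ 0, so the state is entangled.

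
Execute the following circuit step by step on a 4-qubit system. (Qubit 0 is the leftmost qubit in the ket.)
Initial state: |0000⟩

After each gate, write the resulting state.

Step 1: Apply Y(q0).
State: i|1000⟩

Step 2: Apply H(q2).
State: (1/√2)i|1000⟩ + (1/√2)i|1010⟩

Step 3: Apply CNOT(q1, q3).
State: (1/√2)i|1000⟩ + (1/√2)i|1010⟩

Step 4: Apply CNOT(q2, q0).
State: (1/√2)i|0010⟩ + (1/√2)i|1000⟩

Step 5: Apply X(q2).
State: (1/√2)i|0000⟩ + (1/√2)i|1010⟩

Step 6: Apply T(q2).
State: (1/√2)i|0000⟩ + (-1/2 + (1/2)i)|1010⟩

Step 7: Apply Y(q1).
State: -1/√2|0100⟩ + (-1/2 - (1/2)i)|1110⟩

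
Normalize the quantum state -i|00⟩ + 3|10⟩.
-0.3162i|00⟩ + 0.9487|10⟩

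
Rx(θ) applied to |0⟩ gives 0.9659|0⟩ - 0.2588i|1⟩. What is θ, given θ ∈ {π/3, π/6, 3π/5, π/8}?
π/6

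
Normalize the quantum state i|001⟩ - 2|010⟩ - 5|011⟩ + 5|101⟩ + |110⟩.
0.1336i|001⟩ - 0.2673|010⟩ - 0.6682|011⟩ + 0.6682|101⟩ + 0.1336|110⟩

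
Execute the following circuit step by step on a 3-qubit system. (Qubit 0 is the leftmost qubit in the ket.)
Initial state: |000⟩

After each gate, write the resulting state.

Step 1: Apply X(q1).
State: |010⟩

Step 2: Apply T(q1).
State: (1/√2 + (1/√2)i)|010⟩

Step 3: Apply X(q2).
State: (1/√2 + (1/√2)i)|011⟩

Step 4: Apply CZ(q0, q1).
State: (1/√2 + (1/√2)i)|011⟩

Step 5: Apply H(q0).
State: (1/2 + (1/2)i)|011⟩ + (1/2 + (1/2)i)|111⟩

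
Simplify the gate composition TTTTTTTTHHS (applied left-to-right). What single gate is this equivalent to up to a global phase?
S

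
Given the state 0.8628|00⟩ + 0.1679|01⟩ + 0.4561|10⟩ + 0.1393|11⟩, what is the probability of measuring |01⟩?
0.02819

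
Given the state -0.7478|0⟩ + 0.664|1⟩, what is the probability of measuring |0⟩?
0.5592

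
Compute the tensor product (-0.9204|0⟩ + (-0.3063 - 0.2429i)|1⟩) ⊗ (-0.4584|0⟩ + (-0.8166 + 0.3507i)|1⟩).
0.4219|00⟩ + (0.7516 - 0.3228i)|01⟩ + (0.1404 + 0.1113i)|10⟩ + (0.3353 + 0.09093i)|11⟩

amp(|b₁b₂…⟩) = product of the factor amplitudes for bits b₁, b₂, …; only kets whose every factor amplitude is nonzero survive.
|00⟩: (-0.9204)(-0.4584) = 0.4219
|01⟩: (-0.9204)(-0.8166 + 0.3507i) = (0.7516 - 0.3228i)
|10⟩: (-0.3063 - 0.2429i)(-0.4584) = (0.1404 + 0.1113i)
|11⟩: (-0.3063 - 0.2429i)(-0.8166 + 0.3507i) = (0.3353 + 0.09093i)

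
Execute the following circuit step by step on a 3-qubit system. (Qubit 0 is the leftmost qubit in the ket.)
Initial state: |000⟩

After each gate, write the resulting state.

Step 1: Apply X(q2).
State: |001⟩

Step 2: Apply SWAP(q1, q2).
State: |010⟩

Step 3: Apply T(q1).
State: (1/√2 + (1/√2)i)|010⟩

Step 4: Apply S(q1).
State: (-1/√2 + (1/√2)i)|010⟩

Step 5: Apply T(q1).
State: -|010⟩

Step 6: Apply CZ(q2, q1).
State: -|010⟩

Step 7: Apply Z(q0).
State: -|010⟩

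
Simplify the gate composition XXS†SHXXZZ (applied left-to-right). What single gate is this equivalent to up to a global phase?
H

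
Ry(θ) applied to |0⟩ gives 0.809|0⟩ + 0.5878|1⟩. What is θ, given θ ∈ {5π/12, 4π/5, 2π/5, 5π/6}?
2π/5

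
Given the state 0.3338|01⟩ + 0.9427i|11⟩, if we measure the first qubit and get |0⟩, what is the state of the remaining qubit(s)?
|1⟩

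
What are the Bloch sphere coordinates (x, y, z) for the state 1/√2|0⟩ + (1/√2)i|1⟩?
(0, 1, 0)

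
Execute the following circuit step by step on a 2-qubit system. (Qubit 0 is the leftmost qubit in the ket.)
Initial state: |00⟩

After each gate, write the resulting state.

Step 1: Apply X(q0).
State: |10⟩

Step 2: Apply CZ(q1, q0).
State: |10⟩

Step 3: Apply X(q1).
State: |11⟩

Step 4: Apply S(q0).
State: i|11⟩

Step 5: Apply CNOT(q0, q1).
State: i|10⟩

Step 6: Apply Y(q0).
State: |00⟩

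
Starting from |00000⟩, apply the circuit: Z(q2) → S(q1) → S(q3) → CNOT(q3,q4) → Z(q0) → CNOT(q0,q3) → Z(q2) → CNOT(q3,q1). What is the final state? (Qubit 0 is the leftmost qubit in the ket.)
|00000⟩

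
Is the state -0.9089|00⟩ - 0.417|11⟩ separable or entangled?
Entangled

Writing the state as a|00⟩ + b|01⟩ + c|10⟩ + d|11⟩, it is a product state iff ad − bc = 0.
Here (a, b, c, d) = (-0.9089, 0, 0, -0.417): ad − bc = (-0.9089)(-0.417) − (0)(0) = 0.379 ≠ 0, so the state is entangled.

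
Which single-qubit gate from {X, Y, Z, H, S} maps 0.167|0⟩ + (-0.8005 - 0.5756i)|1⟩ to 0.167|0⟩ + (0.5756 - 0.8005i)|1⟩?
S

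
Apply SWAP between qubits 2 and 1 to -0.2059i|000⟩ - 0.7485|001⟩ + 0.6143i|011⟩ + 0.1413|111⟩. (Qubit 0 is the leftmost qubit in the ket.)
-0.2059i|000⟩ - 0.7485|010⟩ + 0.6143i|011⟩ + 0.1413|111⟩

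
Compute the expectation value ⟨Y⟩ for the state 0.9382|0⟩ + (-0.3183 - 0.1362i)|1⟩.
-0.2556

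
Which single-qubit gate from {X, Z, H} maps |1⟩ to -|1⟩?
Z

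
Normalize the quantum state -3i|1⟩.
-i|1⟩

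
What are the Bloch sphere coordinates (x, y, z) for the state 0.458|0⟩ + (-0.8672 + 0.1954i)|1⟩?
(-0.7944, 0.179, -0.5805)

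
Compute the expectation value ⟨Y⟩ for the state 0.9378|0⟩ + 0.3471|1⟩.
0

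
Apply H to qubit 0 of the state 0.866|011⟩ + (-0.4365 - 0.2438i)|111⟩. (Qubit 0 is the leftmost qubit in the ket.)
(0.3037 - 0.1724i)|011⟩ + (0.921 + 0.1724i)|111⟩

H on qubit 0 mixes each pair of kets that differ only in qubit 0: amplitudes (a, b) of (|…0…⟩, |…1…⟩) become ((a + b)/√2, (a − b)/√2). Kets absent from the input have amplitude 0.
(|011⟩, |111⟩): (a, b) = (0.866, (-0.4365 - 0.2438i)) → ((0.3037 - 0.1724i), (0.921 + 0.1724i))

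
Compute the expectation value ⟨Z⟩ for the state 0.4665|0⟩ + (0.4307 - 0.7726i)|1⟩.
-0.5648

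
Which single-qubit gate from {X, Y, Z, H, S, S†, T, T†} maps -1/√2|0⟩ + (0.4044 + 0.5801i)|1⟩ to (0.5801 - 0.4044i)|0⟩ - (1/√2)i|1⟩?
Y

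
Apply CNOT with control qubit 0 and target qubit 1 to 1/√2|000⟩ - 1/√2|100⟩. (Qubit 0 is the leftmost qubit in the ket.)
1/√2|000⟩ - 1/√2|110⟩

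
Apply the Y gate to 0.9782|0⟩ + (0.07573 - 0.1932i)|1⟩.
(-0.1932 - 0.07573i)|0⟩ + 0.9782i|1⟩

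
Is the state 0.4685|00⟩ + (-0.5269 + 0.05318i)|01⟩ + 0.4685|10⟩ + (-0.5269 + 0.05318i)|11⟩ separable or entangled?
Separable

Writing the state as a|00⟩ + b|01⟩ + c|10⟩ + d|11⟩, it is a product state iff ad − bc = 0.
Here (a, b, c, d) = (0.4685, (-0.5269 + 0.05318i), 0.4685, (-0.5269 + 0.05318i)): ad − bc = (0.4685)(-0.5269 + 0.05318i) − (-0.5269 + 0.05318i)(0.4685) = 0, so the state is separable.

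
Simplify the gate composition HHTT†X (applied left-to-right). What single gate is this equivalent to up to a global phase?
X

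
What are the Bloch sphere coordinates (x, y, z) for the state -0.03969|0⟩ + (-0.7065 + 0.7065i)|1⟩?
(0.05608, -0.05608, -0.9967)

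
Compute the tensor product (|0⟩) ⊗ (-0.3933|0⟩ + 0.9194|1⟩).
-0.3933|00⟩ + 0.9194|01⟩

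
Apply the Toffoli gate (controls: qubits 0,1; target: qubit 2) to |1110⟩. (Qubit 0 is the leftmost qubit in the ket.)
|1100⟩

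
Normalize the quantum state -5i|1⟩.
-i|1⟩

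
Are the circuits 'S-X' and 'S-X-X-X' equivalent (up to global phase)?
Yes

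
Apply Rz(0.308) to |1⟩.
(0.9882 + 0.1534i)|1⟩

Rz(0.308) = [[e^(−iθ/2), 0], [0, e^(iθ/2)]] with e^(±iθ/2) = cos(θ/2) ± i·sin(θ/2); θ = 0.308, cos(θ/2) ≈ 0.988165, sin(θ/2) ≈ 0.153392.
With a = amp(|0⟩) = 0 and b = amp(|1⟩) = 1:
new amp(|0⟩) = (0.988165 - 0.153392i)·a = 0
new amp(|1⟩) = (0.988165 + 0.153392i)·b = (0.9882 + 0.1534i)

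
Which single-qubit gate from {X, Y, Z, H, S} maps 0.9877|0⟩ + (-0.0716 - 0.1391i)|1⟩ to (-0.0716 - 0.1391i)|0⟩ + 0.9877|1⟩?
X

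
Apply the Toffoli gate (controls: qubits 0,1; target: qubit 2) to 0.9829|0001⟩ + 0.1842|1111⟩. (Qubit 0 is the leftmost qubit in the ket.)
0.9829|0001⟩ + 0.1842|1101⟩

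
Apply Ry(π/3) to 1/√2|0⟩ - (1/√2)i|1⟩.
(0.6124 + (1/√8)i)|0⟩ + (1/√8 - 0.6124i)|1⟩

Ry(π/3) = [[cos(θ/2), −sin(θ/2)], [sin(θ/2), cos(θ/2)]]; θ = π/3, cos(θ/2) ≈ 0.866025, sin(θ/2) ≈ 0.5.
With a = amp(|0⟩) = 1/√2 and b = amp(|1⟩) = -(1/√2)i:
new amp(|0⟩) = (0.866025)·a + (-0.5)·b = (0.6124 + (1/√8)i)
new amp(|1⟩) = (0.5)·a + (0.866025)·b = (1/√8 - 0.6124i)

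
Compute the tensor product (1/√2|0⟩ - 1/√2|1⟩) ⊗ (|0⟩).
1/√2|00⟩ - 1/√2|10⟩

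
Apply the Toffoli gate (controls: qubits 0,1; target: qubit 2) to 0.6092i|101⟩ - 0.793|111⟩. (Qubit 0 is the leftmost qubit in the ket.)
0.6092i|101⟩ - 0.793|110⟩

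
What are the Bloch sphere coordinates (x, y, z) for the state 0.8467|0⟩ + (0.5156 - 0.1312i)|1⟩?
(0.8731, -0.2222, 0.4338)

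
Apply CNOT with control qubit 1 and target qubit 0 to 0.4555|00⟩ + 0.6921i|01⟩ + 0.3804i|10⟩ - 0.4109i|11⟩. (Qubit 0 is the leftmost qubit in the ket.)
0.4555|00⟩ - 0.4109i|01⟩ + 0.3804i|10⟩ + 0.6921i|11⟩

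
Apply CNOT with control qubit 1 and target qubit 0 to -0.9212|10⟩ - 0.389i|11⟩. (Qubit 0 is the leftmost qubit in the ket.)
-0.389i|01⟩ - 0.9212|10⟩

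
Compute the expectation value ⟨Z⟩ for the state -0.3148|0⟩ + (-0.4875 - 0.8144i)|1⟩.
-0.8018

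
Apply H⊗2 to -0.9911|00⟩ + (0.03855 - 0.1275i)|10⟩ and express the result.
(-0.4763 - 0.06375i)|00⟩ + (-0.4763 - 0.06375i)|01⟩ + (-0.5148 + 0.06375i)|10⟩ + (-0.5148 + 0.06375i)|11⟩

H⊗2 gives amp(|y⟩) = (1/2) Σ_x (−1)^(x·y) amp(|x⟩), where x·y is the number of positions in which both x and y have a 1.
|00⟩: (-0.9911 + (0.03855 - 0.1275i))/2 = (-0.4763 - 0.06375i)
|01⟩: (-0.9911 + (0.03855 - 0.1275i))/2 = (-0.4763 - 0.06375i)
|10⟩: (-0.9911 - (0.03855 - 0.1275i))/2 = (-0.5148 + 0.06375i)
|11⟩: (-0.9911 - (0.03855 - 0.1275i))/2 = (-0.5148 + 0.06375i)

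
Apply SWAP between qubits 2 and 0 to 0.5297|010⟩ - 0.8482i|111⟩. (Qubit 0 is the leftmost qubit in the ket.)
0.5297|010⟩ - 0.8482i|111⟩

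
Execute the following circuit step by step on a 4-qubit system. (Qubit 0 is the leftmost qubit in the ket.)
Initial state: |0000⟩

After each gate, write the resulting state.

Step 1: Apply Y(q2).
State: i|0010⟩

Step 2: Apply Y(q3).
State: -|0011⟩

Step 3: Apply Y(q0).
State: -i|1011⟩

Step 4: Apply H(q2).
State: -(1/√2)i|1001⟩ + (1/√2)i|1011⟩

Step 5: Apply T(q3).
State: (1/2 - (1/2)i)|1001⟩ + (-1/2 + (1/2)i)|1011⟩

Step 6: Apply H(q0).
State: (1/√8 - (1/√8)i)|0001⟩ + (-1/√8 + (1/√8)i)|0011⟩ + (-1/√8 + (1/√8)i)|1001⟩ + (1/√8 - (1/√8)i)|1011⟩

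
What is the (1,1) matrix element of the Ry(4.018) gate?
-0.4243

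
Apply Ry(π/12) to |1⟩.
-0.1305|0⟩ + 0.9914|1⟩

Ry(π/12) = [[cos(θ/2), −sin(θ/2)], [sin(θ/2), cos(θ/2)]]; θ = π/12, cos(θ/2) ≈ 0.991445, sin(θ/2) ≈ 0.130526.
With a = amp(|0⟩) = 0 and b = amp(|1⟩) = 1:
new amp(|0⟩) = (0.991445)·a + (-0.130526)·b = -0.1305
new amp(|1⟩) = (0.130526)·a + (0.991445)·b = 0.9914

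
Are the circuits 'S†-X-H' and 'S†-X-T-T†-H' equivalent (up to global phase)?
Yes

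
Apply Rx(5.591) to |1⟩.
-0.3392i|0⟩ - 0.9407|1⟩

Rx(5.591) = [[cos(θ/2), −i·sin(θ/2)], [−i·sin(θ/2), cos(θ/2)]]; θ = 5.591, cos(θ/2) ≈ -0.940705, sin(θ/2) ≈ 0.339225.
With a = amp(|0⟩) = 0 and b = amp(|1⟩) = 1:
new amp(|0⟩) = (-0.940705)·a + (-0.339225i)·b = -0.3392i
new amp(|1⟩) = (-0.339225i)·a + (-0.940705)·b = -0.9407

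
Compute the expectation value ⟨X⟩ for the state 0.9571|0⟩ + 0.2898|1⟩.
0.5547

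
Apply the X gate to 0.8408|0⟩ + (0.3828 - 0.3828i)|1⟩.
(0.3828 - 0.3828i)|0⟩ + 0.8408|1⟩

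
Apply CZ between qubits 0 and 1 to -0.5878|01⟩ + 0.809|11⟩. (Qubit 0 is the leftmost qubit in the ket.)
-0.5878|01⟩ - 0.809|11⟩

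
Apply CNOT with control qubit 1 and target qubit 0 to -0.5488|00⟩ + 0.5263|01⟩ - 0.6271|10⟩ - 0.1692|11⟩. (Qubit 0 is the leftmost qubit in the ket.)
-0.5488|00⟩ - 0.1692|01⟩ - 0.6271|10⟩ + 0.5263|11⟩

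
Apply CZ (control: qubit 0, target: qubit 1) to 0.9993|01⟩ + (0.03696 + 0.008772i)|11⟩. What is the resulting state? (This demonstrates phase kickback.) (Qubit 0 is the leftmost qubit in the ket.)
0.9993|01⟩ + (-0.03696 - 0.008772i)|11⟩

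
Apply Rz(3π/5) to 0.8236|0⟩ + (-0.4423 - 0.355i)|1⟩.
(0.4841 - 0.6663i)|0⟩ + (0.02722 - 0.5665i)|1⟩

Rz(3π/5) = [[e^(−iθ/2), 0], [0, e^(iθ/2)]] with e^(±iθ/2) = cos(θ/2) ± i·sin(θ/2); θ = 3π/5, cos(θ/2) ≈ 0.587785, sin(θ/2) ≈ 0.809017.
With a = amp(|0⟩) = 0.8236 and b = amp(|1⟩) = (-0.4423 - 0.355i):
new amp(|0⟩) = (0.587785 - 0.809017i)·a = (0.4841 - 0.6663i)
new amp(|1⟩) = (0.587785 + 0.809017i)·b = (0.02722 - 0.5665i)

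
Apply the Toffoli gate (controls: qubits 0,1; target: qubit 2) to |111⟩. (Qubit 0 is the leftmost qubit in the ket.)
|110⟩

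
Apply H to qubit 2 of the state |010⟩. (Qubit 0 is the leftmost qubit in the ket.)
1/√2|010⟩ + 1/√2|011⟩

H on qubit 2 mixes each pair of kets that differ only in qubit 2: amplitudes (a, b) of (|…0…⟩, |…1…⟩) become ((a + b)/√2, (a − b)/√2). Kets absent from the input have amplitude 0.
(|010⟩, |011⟩): (a, b) = (1, 0) → (1/√2, 1/√2)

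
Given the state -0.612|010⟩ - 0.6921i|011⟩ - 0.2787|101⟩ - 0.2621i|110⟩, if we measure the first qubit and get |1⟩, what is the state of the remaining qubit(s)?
-0.7285|01⟩ - 0.6851i|10⟩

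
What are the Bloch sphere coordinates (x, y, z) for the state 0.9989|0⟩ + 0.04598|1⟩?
(0.09186, 0, 0.9957)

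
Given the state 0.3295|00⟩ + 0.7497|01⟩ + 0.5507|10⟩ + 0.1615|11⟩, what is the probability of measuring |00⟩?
0.1086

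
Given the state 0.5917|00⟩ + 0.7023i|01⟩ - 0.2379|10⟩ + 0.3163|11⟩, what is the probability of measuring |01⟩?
0.4932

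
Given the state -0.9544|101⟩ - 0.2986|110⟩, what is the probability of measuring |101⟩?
0.9109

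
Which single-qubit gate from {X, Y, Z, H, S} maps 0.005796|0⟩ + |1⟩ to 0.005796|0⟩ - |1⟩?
Z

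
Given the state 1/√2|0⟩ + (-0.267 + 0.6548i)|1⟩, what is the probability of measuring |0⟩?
1/2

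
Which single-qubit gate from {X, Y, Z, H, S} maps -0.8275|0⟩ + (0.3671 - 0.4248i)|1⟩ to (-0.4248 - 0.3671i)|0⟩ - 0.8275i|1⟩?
Y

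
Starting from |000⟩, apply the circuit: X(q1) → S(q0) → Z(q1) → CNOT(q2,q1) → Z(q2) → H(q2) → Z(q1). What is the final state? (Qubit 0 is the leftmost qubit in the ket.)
1/√2|010⟩ + 1/√2|011⟩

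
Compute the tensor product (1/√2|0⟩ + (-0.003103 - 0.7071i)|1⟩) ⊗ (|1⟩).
1/√2|01⟩ + (-0.003103 - 0.7071i)|11⟩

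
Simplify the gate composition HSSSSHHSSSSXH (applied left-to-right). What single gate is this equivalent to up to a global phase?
Z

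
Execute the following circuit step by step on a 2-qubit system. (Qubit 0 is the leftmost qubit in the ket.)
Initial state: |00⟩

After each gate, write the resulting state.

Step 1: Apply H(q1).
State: 1/√2|00⟩ + 1/√2|01⟩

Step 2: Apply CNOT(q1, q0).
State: 1/√2|00⟩ + 1/√2|11⟩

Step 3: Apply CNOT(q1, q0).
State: 1/√2|00⟩ + 1/√2|01⟩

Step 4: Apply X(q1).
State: 1/√2|00⟩ + 1/√2|01⟩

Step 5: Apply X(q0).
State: 1/√2|10⟩ + 1/√2|11⟩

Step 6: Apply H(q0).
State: 1/2|00⟩ + 1/2|01⟩ - 1/2|10⟩ - 1/2|11⟩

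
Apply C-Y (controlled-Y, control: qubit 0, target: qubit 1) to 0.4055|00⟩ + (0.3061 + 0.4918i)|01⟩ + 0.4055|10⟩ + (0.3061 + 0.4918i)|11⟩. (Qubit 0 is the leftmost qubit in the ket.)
0.4055|00⟩ + (0.3061 + 0.4918i)|01⟩ + (0.4918 - 0.3061i)|10⟩ + 0.4055i|11⟩

C-Y leaves the control-|0⟩ kets |00⟩, |01⟩ unchanged and applies Y to qubit 1 on the control-|1⟩ pair (|10⟩, |11⟩).
Y = [[0, -i], [i, 0]].
With a = amp(|10⟩) = 0.4055 and b = amp(|11⟩) = (0.3061 + 0.4918i):
new amp(|10⟩) = (-i)·b = (0.4918 - 0.3061i)
new amp(|11⟩) = (i)·a = 0.4055i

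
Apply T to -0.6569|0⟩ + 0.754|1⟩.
-0.6569|0⟩ + (0.5332 + 0.5332i)|1⟩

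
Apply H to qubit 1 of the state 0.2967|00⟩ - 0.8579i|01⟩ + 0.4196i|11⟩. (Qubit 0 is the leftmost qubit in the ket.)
(0.2098 - 0.6066i)|00⟩ + (0.2098 + 0.6066i)|01⟩ + 0.2967i|10⟩ - 0.2967i|11⟩

H on qubit 1 mixes each pair of kets that differ only in qubit 1: amplitudes (a, b) of (|…0…⟩, |…1…⟩) become ((a + b)/√2, (a − b)/√2). Kets absent from the input have amplitude 0.
(|00⟩, |01⟩): (a, b) = (0.2967, -0.8579i) → ((0.2098 - 0.6066i), (0.2098 + 0.6066i))
(|10⟩, |11⟩): (a, b) = (0, 0.4196i) → (0.2967i, -0.2967i)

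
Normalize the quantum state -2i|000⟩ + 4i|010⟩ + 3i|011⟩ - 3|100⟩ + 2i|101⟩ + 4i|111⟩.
-0.2626i|000⟩ + 0.5252i|010⟩ + 0.3939i|011⟩ - 0.3939|100⟩ + 0.2626i|101⟩ + 0.5252i|111⟩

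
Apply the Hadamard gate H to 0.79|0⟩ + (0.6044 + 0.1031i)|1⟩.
(0.986 + 0.0729i)|0⟩ + (0.1312 - 0.0729i)|1⟩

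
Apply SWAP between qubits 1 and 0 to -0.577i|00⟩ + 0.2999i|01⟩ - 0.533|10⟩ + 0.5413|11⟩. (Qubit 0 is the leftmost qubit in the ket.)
-0.577i|00⟩ - 0.533|01⟩ + 0.2999i|10⟩ + 0.5413|11⟩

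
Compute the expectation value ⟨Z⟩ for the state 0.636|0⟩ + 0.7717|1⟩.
-0.191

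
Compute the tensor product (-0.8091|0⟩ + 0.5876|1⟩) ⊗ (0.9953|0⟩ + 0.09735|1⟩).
-0.8053|00⟩ - 0.07877|01⟩ + 0.5848|10⟩ + 0.0572|11⟩

amp(|b₁b₂…⟩) = product of the factor amplitudes for bits b₁, b₂, …; only kets whose every factor amplitude is nonzero survive.
|00⟩: (-0.8091)(0.9953) = -0.8053
|01⟩: (-0.8091)(0.09735) = -0.07877
|10⟩: (0.5876)(0.9953) = 0.5848
|11⟩: (0.5876)(0.09735) = 0.0572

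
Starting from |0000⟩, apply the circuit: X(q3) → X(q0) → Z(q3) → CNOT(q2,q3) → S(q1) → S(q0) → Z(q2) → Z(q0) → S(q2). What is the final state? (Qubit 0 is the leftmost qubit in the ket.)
i|1001⟩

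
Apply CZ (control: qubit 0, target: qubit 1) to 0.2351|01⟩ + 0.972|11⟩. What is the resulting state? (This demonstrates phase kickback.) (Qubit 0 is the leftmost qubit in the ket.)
0.2351|01⟩ - 0.972|11⟩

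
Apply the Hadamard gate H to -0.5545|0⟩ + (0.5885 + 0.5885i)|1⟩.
(0.02404 + 0.4161i)|0⟩ + (-0.8082 - 0.4161i)|1⟩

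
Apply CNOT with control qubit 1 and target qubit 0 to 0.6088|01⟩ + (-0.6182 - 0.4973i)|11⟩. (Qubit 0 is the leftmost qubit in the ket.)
(-0.6182 - 0.4973i)|01⟩ + 0.6088|11⟩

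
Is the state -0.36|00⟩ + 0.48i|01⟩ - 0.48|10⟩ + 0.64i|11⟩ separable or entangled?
Separable

Writing the state as a|00⟩ + b|01⟩ + c|10⟩ + d|11⟩, it is a product state iff ad − bc = 0.
Here (a, b, c, d) = (-0.36, 0.48i, -0.48, 0.64i): ad − bc = (-0.36)(0.64i) − (0.48i)(-0.48) = 0, so the state is separable.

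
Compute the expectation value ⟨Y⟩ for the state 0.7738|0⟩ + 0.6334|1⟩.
0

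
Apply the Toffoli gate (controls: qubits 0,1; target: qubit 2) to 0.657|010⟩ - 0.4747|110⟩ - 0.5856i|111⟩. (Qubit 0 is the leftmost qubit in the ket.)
0.657|010⟩ - 0.5856i|110⟩ - 0.4747|111⟩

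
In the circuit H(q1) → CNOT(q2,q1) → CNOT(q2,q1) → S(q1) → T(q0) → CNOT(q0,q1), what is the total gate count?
6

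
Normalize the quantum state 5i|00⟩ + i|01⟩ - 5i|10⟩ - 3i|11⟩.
0.6455i|00⟩ + 0.1291i|01⟩ - 0.6455i|10⟩ - 0.3873i|11⟩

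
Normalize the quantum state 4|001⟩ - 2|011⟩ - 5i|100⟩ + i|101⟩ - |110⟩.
0.5835|001⟩ - 0.2917|011⟩ - 0.7293i|100⟩ + 0.1459i|101⟩ - 0.1459|110⟩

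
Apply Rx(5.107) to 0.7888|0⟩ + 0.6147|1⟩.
(-0.6563 - 0.341i)|0⟩ + (-0.5114 - 0.4376i)|1⟩

Rx(5.107) = [[cos(θ/2), −i·sin(θ/2)], [−i·sin(θ/2), cos(θ/2)]]; θ = 5.107, cos(θ/2) ≈ -0.832, sin(θ/2) ≈ 0.554775.
With a = amp(|0⟩) = 0.7888 and b = amp(|1⟩) = 0.6147:
new amp(|0⟩) = (-0.832)·a + (-0.554775i)·b = (-0.6563 - 0.341i)
new amp(|1⟩) = (-0.554775i)·a + (-0.832)·b = (-0.5114 - 0.4376i)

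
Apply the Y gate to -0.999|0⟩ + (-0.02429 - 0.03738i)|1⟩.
(-0.03738 + 0.02429i)|0⟩ - 0.999i|1⟩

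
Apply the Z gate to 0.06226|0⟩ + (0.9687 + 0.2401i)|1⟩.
0.06226|0⟩ + (-0.9687 - 0.2401i)|1⟩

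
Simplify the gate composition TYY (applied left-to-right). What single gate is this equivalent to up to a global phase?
T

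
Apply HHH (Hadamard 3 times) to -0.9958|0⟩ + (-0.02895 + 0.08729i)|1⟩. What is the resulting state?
(-0.7246 + 0.06172i)|0⟩ + (-0.6837 - 0.06172i)|1⟩

H² = I, so H^3 = H: a single Hadamard. With (a, b) = (-0.9958, (-0.02895 + 0.08729i)), H gives ((a + b)/√2, (a − b)/√2) = ((-0.7246 + 0.06172i), (-0.6837 - 0.06172i)).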